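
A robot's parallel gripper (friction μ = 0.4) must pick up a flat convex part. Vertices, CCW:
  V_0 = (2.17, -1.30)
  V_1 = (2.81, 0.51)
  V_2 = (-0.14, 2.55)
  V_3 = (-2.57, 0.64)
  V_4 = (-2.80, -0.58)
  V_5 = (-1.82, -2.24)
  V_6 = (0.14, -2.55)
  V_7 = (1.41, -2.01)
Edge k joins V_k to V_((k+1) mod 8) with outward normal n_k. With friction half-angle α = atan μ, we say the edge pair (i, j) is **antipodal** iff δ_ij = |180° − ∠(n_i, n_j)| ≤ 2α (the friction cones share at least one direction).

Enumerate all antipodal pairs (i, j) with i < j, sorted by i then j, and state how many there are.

α = atan 0.4 = 21.80°;  2α = 43.60°
n_0 = (+0.9428, -0.3334)
n_1 = (+0.5688, +0.8225)
n_2 = (-0.6180, +0.7862)
n_3 = (-0.9827, +0.1853)
n_4 = (-0.8611, -0.5084)
n_5 = (-0.1562, -0.9877)
n_6 = (+0.3913, -0.9203)
n_7 = (+0.6827, -0.7307)
  (0,1): δ = 105.19°  ·
  (0,2): δ = 32.36°  ✓
  (0,3): δ = 8.80°  ✓
  (0,4): δ = 50.03°  ·
  (0,5): δ = 100.49°  ·
  (0,6): δ = 132.51°  ·
  (0,7): δ = 152.53°  ·
  (1,2): δ = 107.17°  ·
  (1,3): δ = 66.01°  ·
  (1,4): δ = 24.78°  ✓
  (1,5): δ = 25.68°  ✓
  (1,6): δ = 57.70°  ·
  (1,7): δ = 77.72°  ·
  (2,3): δ = 138.84°  ·
  (2,4): δ = 97.61°  ·
  (2,5): δ = 47.16°  ·
  (2,6): δ = 15.13°  ✓
  (2,7): δ = 4.88°  ✓
  (3,4): δ = 138.77°  ·
  (3,5): δ = 88.31°  ·
  (3,6): δ = 56.29°  ·
  (3,7): δ = 36.27°  ✓
  (4,5): δ = 129.54°  ·
  (4,6): δ = 97.52°  ·
  (4,7): δ = 77.50°  ·
  (5,6): δ = 147.98°  ·
  (5,7): δ = 127.96°  ·
  (6,7): δ = 159.98°  ·
antipodal pairs: 7

count = 7; pairs: (0,2), (0,3), (1,4), (1,5), (2,6), (2,7), (3,7)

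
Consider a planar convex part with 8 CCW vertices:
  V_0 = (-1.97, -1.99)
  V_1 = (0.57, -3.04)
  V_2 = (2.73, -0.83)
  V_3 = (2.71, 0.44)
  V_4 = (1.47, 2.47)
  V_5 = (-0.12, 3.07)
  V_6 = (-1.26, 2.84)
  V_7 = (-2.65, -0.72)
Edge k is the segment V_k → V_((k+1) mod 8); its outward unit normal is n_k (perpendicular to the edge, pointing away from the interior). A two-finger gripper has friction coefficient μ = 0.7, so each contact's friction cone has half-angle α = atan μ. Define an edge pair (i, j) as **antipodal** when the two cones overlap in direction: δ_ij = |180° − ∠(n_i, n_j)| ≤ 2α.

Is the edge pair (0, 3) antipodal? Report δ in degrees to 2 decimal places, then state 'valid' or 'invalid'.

α = atan 0.7 = 34.99°;  2α = 69.98°
edge 0: e_0 = (+2.54, -1.05);  n_0 = (-0.3820, -0.9241)
edge 3: e_3 = (-1.24, +2.03);  n_3 = (+0.8534, +0.5213)
∠(n_0, n_3) = 143.88°
δ = |180° − 143.88°| = 36.12°
36.12° ≤ 2α = 69.98°  →  valid

δ = 36.12°, valid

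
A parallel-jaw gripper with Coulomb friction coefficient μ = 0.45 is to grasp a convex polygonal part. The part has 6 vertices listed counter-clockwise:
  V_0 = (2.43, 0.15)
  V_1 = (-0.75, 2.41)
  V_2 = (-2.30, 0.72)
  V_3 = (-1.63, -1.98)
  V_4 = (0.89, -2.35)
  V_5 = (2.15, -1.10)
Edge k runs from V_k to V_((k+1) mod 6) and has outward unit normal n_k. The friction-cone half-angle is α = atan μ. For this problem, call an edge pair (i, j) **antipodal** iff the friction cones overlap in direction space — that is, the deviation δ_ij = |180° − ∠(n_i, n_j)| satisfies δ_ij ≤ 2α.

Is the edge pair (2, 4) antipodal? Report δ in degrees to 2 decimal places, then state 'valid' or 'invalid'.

α = atan 0.45 = 24.23°;  2α = 48.46°
edge 2: e_2 = (+0.67, -2.70);  n_2 = (-0.9706, -0.2408)
edge 4: e_4 = (+1.26, +1.25);  n_4 = (+0.7043, -0.7099)
∠(n_2, n_4) = 120.84°
δ = |180° − 120.84°| = 59.16°
59.16° > 2α = 48.46°  →  invalid

δ = 59.16°, invalid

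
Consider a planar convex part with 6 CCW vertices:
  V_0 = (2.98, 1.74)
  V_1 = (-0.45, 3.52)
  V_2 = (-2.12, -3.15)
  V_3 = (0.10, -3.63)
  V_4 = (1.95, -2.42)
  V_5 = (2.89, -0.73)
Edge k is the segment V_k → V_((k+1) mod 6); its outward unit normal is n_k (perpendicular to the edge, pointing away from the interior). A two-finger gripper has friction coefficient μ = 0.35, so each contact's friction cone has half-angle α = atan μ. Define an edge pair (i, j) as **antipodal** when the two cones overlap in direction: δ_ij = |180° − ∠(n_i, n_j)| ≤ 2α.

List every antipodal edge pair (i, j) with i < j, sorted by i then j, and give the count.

count = 3; pairs: (0,2), (1,4), (1,5)

α = atan 0.35 = 19.29°;  2α = 38.58°
n_0 = (+0.4606, +0.8876)
n_1 = (-0.9701, +0.2429)
n_2 = (-0.2113, -0.9774)
n_3 = (+0.5474, -0.8369)
n_4 = (+0.8739, -0.4861)
n_5 = (+0.9993, -0.0364)
  (0,1): δ = 76.63°  ·
  (0,2): δ = 15.23°  ✓
  (0,3): δ = 60.61°  ·
  (0,4): δ = 88.34°  ·
  (0,5): δ = 115.34°  ·
  (1,2): δ = 88.14°  ·
  (1,3): δ = 42.76°  ·
  (1,4): δ = 15.03°  ✓
  (1,5): δ = 11.97°  ✓
  (2,3): δ = 134.61°  ·
  (2,4): δ = 106.88°  ·
  (2,5): δ = 79.89°  ·
  (3,4): δ = 152.27°  ·
  (3,5): δ = 125.27°  ·
  (4,5): δ = 153.00°  ·
antipodal pairs: 3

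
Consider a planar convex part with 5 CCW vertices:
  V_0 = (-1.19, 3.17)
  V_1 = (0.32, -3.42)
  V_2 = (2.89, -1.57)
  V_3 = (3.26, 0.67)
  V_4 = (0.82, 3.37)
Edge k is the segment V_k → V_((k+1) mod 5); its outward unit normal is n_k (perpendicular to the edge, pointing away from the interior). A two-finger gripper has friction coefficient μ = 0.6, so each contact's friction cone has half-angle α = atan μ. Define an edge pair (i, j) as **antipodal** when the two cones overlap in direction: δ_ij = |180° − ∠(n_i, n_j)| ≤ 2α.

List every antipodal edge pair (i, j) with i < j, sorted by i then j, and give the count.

α = atan 0.6 = 30.96°;  2α = 61.93°
n_0 = (-0.9747, -0.2233)
n_1 = (+0.5842, -0.8116)
n_2 = (+0.9866, -0.1630)
n_3 = (+0.7419, +0.6705)
n_4 = (-0.0990, +0.9951)
  (0,1): δ = 67.16°  ·
  (0,2): δ = 22.29°  ✓
  (0,3): δ = 29.20°  ✓
  (0,4): δ = 82.78°  ·
  (1,2): δ = 135.13°  ·
  (1,3): δ = 83.64°  ·
  (1,4): δ = 30.07°  ✓
  (2,3): δ = 128.52°  ·
  (2,4): δ = 74.94°  ·
  (3,4): δ = 126.42°  ·
antipodal pairs: 3

count = 3; pairs: (0,2), (0,3), (1,4)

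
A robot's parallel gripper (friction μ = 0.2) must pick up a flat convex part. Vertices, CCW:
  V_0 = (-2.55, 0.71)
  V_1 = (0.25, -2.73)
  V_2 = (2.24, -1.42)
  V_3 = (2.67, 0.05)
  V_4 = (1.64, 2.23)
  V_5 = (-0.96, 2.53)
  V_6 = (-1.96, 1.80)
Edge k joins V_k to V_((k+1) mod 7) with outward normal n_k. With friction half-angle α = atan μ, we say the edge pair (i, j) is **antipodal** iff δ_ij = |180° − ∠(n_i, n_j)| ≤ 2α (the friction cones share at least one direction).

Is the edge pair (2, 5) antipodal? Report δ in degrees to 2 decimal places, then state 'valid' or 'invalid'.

δ = 37.57°, invalid

α = atan 0.2 = 11.31°;  2α = 22.62°
edge 2: e_2 = (+0.43, +1.47);  n_2 = (+0.9598, -0.2808)
edge 5: e_5 = (-1.00, -0.73);  n_5 = (-0.5896, +0.8077)
∠(n_2, n_5) = 142.43°
δ = |180° − 142.43°| = 37.57°
37.57° > 2α = 22.62°  →  invalid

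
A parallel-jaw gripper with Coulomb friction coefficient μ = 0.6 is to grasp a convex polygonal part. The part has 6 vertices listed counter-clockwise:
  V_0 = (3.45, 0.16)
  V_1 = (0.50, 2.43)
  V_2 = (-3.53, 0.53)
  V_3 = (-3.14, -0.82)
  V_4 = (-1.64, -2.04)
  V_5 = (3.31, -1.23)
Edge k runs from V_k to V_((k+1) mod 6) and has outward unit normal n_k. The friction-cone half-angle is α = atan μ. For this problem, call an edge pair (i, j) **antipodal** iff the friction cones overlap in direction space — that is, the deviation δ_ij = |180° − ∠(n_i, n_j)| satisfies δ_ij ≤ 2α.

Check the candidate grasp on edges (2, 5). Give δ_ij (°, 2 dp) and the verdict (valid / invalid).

α = atan 0.6 = 30.96°;  2α = 61.93°
edge 2: e_2 = (+0.39, -1.35);  n_2 = (-0.9607, -0.2775)
edge 5: e_5 = (+0.14, +1.39);  n_5 = (+0.9950, -0.1002)
∠(n_2, n_5) = 158.14°
δ = |180° − 158.14°| = 21.86°
21.86° ≤ 2α = 61.93°  →  valid

δ = 21.86°, valid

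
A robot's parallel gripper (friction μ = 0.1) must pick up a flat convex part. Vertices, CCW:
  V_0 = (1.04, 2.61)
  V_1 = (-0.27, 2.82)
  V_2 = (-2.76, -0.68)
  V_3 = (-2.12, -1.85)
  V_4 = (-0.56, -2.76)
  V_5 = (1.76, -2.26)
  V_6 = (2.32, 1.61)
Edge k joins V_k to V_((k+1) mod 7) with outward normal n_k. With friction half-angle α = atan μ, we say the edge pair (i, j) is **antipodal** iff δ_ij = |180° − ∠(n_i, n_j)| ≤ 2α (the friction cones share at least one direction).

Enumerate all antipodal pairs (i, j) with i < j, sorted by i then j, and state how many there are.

count = 1; pairs: (3,6)

α = atan 0.1 = 5.71°;  2α = 11.42°
n_0 = (+0.1583, +0.9874)
n_1 = (-0.8148, +0.5797)
n_2 = (-0.8773, -0.4799)
n_3 = (-0.5039, -0.8638)
n_4 = (+0.2107, -0.9776)
n_5 = (+0.9897, -0.1432)
n_6 = (+0.6156, +0.7880)
  (0,1): δ = 116.32°  ·
  (0,2): δ = 52.21°  ·
  (0,3): δ = 21.15°  ·
  (0,4): δ = 21.27°  ·
  (0,5): δ = 90.87°  ·
  (0,6): δ = 151.11°  ·
  (1,2): δ = 115.89°  ·
  (1,3): δ = 84.83°  ·
  (1,4): δ = 42.41°  ·
  (1,5): δ = 27.20°  ·
  (1,6): δ = 87.43°  ·
  (2,3): δ = 148.94°  ·
  (2,4): δ = 106.52°  ·
  (2,5): δ = 36.91°  ·
  (2,6): δ = 23.32°  ·
  (3,4): δ = 137.58°  ·
  (3,5): δ = 67.98°  ·
  (3,6): δ = 7.74°  ✓
  (4,5): δ = 110.40°  ·
  (4,6): δ = 50.16°  ·
  (5,6): δ = 119.77°  ·
antipodal pairs: 1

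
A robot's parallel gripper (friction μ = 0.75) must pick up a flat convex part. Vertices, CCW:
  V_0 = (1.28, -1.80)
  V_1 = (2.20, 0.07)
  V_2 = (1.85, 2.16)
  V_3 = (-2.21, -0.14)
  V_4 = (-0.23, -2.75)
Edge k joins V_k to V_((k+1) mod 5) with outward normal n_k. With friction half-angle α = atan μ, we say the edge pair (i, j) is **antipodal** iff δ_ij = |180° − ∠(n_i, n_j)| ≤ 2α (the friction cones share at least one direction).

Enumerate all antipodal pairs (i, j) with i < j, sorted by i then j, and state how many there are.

α = atan 0.75 = 36.87°;  2α = 73.74°
n_0 = (+0.8973, -0.4414)
n_1 = (+0.9863, +0.1652)
n_2 = (-0.4929, +0.8701)
n_3 = (-0.7967, -0.6044)
n_4 = (+0.5325, -0.8464)
  (0,1): δ = 144.30°  ·
  (0,2): δ = 34.27°  ✓
  (0,3): δ = 63.38°  ✓
  (0,4): δ = 148.37°  ·
  (1,2): δ = 69.98°  ✓
  (1,3): δ = 27.68°  ✓
  (1,4): δ = 112.67°  ·
  (2,3): δ = 82.35°  ·
  (2,4): δ = 2.64°  ✓
  (3,4): δ = 95.01°  ·
antipodal pairs: 5

count = 5; pairs: (0,2), (0,3), (1,2), (1,3), (2,4)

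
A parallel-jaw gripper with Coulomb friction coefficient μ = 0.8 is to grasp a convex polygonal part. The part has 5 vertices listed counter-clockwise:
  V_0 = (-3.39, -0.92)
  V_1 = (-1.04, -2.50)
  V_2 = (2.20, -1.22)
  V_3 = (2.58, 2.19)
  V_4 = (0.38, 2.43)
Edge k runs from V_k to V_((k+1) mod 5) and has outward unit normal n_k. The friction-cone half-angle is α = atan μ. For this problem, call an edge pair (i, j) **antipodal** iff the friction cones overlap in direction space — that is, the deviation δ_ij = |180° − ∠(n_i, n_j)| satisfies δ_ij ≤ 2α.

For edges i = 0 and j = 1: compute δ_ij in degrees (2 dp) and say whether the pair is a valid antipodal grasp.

δ = 124.53°, invalid

α = atan 0.8 = 38.66°;  2α = 77.32°
edge 0: e_0 = (+2.35, -1.58);  n_0 = (-0.5580, -0.8299)
edge 1: e_1 = (+3.24, +1.28);  n_1 = (+0.3674, -0.9301)
∠(n_0, n_1) = 55.47°
δ = |180° − 55.47°| = 124.53°
124.53° > 2α = 77.32°  →  invalid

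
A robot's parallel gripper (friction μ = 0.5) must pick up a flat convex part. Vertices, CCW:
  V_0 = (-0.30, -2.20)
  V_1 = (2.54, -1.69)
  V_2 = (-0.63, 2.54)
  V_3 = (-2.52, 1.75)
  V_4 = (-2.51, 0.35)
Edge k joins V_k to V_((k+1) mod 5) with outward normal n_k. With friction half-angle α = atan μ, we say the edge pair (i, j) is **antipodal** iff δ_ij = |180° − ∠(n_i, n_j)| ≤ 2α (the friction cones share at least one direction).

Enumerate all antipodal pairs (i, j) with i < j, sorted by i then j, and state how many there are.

α = atan 0.5 = 26.57°;  2α = 53.13°
n_0 = (+0.1768, -0.9843)
n_1 = (+0.8002, +0.5997)
n_2 = (-0.3857, +0.9226)
n_3 = (-1.0000, -0.0071)
n_4 = (-0.7557, -0.6549)
  (0,1): δ = 63.33°  ·
  (0,2): δ = 12.50°  ✓
  (0,3): δ = 80.23°  ·
  (0,4): δ = 120.73°  ·
  (1,2): δ = 104.16°  ·
  (1,3): δ = 36.44°  ✓
  (1,4): δ = 4.07°  ✓
  (2,3): δ = 112.28°  ·
  (2,4): δ = 71.77°  ·
  (3,4): δ = 139.49°  ·
antipodal pairs: 3

count = 3; pairs: (0,2), (1,3), (1,4)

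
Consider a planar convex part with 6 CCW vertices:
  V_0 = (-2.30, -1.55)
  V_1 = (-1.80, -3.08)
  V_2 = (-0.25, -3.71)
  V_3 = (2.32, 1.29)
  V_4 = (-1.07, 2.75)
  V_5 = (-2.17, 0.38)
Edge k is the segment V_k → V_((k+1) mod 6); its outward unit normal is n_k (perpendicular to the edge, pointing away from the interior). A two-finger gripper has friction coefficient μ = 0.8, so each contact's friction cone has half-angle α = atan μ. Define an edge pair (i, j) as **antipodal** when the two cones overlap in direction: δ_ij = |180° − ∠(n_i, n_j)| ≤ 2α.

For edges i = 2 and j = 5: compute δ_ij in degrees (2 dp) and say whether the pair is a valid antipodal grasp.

α = atan 0.8 = 38.66°;  2α = 77.32°
edge 2: e_2 = (+2.57, +5.00);  n_2 = (+0.8894, -0.4571)
edge 5: e_5 = (-0.13, -1.93);  n_5 = (-0.9977, +0.0672)
∠(n_2, n_5) = 156.65°
δ = |180° − 156.65°| = 23.35°
23.35° ≤ 2α = 77.32°  →  valid

δ = 23.35°, valid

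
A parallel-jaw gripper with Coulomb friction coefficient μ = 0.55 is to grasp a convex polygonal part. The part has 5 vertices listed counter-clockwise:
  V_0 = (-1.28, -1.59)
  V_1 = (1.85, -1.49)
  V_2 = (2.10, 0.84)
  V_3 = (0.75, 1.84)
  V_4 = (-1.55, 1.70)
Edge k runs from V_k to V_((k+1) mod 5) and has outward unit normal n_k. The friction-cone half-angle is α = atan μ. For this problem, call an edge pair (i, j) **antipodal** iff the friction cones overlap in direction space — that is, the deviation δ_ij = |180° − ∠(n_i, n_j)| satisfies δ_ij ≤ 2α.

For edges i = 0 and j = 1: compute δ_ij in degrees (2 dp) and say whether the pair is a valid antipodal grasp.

α = atan 0.55 = 28.81°;  2α = 57.62°
edge 0: e_0 = (+3.13, +0.10);  n_0 = (+0.0319, -0.9995)
edge 1: e_1 = (+0.25, +2.33);  n_1 = (+0.9943, -0.1067)
∠(n_0, n_1) = 82.05°
δ = |180° − 82.05°| = 97.95°
97.95° > 2α = 57.62°  →  invalid

δ = 97.95°, invalid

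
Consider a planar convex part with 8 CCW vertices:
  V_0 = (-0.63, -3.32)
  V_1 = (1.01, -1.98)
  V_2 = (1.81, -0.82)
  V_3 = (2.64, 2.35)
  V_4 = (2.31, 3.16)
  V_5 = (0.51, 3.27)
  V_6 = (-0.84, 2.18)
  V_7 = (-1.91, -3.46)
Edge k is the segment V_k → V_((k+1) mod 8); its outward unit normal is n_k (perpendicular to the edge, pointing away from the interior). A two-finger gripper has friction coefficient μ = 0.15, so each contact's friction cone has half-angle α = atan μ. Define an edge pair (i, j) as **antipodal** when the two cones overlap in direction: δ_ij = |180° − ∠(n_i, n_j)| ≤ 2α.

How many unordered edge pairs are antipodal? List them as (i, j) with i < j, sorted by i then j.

α = atan 0.15 = 8.53°;  2α = 17.06°
n_0 = (+0.6327, -0.7744)
n_1 = (+0.8232, -0.5677)
n_2 = (+0.9674, -0.2533)
n_3 = (+0.9261, +0.3773)
n_4 = (+0.0610, +0.9981)
n_5 = (-0.6282, +0.7780)
n_6 = (-0.9825, +0.1864)
n_7 = (+0.1087, -0.9941)
  (0,1): δ = 163.84°  ·
  (0,2): δ = 143.92°  ·
  (0,3): δ = 107.08°  ·
  (0,4): δ = 42.75°  ·
  (0,5): δ = 0.33°  ✓
  (0,6): δ = 40.01°  ·
  (0,7): δ = 146.99°  ·
  (1,2): δ = 160.08°  ·
  (1,3): δ = 123.24°  ·
  (1,4): δ = 58.90°  ·
  (1,5): δ = 16.49°  ✓
  (1,6): δ = 23.85°  ·
  (1,7): δ = 130.83°  ·
  (2,3): δ = 143.16°  ·
  (2,4): δ = 78.82°  ·
  (2,5): δ = 36.41°  ·
  (2,6): δ = 3.93°  ✓
  (2,7): δ = 110.91°  ·
  (3,4): δ = 115.66°  ·
  (3,5): δ = 73.25°  ·
  (3,6): δ = 32.91°  ·
  (3,7): δ = 74.08°  ·
  (4,5): δ = 137.59°  ·
  (4,6): δ = 97.25°  ·
  (4,7): δ = 9.74°  ✓
  (5,6): δ = 139.66°  ·
  (5,7): δ = 32.68°  ·
  (6,7): δ = 73.02°  ·
antipodal pairs: 4

count = 4; pairs: (0,5), (1,5), (2,6), (4,7)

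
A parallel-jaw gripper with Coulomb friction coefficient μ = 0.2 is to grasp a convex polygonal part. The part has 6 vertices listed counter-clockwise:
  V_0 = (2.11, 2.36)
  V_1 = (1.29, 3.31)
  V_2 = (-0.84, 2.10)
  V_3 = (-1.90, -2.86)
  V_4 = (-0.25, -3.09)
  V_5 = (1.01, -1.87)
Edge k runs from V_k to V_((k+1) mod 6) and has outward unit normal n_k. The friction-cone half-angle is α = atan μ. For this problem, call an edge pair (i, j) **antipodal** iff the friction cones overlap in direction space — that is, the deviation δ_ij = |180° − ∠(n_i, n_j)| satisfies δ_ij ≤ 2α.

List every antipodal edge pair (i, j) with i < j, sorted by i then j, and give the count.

count = 2; pairs: (1,4), (2,5)

α = atan 0.2 = 11.31°;  2α = 22.62°
n_0 = (+0.7570, +0.6534)
n_1 = (-0.4939, +0.8695)
n_2 = (-0.9779, +0.2090)
n_3 = (-0.1381, -0.9904)
n_4 = (+0.6956, -0.7184)
n_5 = (+0.9678, -0.2517)
  (0,1): δ = 101.20°  ·
  (0,2): δ = 52.86°  ·
  (0,3): δ = 41.27°  ·
  (0,4): δ = 93.28°  ·
  (0,5): δ = 124.62°  ·
  (1,2): δ = 131.66°  ·
  (1,3): δ = 37.54°  ·
  (1,4): δ = 14.48°  ✓
  (1,5): δ = 45.82°  ·
  (2,3): δ = 85.87°  ·
  (2,4): δ = 33.86°  ·
  (2,5): δ = 2.51°  ✓
  (3,4): δ = 127.99°  ·
  (3,5): δ = 96.64°  ·
  (4,5): δ = 148.65°  ·
antipodal pairs: 2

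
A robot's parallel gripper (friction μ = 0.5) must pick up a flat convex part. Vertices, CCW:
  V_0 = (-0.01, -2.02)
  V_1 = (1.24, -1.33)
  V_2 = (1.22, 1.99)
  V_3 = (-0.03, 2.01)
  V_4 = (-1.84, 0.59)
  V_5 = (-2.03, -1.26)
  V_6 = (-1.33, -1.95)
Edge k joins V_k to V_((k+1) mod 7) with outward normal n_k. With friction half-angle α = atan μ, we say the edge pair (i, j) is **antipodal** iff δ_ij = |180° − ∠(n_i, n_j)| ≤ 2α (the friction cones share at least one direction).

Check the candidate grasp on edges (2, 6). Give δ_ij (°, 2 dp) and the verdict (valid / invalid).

α = atan 0.5 = 26.57°;  2α = 53.13°
edge 2: e_2 = (-1.25, +0.02);  n_2 = (+0.0160, +0.9999)
edge 6: e_6 = (+1.32, -0.07);  n_6 = (-0.0530, -0.9986)
∠(n_2, n_6) = 177.88°
δ = |180° − 177.88°| = 2.12°
2.12° ≤ 2α = 53.13°  →  valid

δ = 2.12°, valid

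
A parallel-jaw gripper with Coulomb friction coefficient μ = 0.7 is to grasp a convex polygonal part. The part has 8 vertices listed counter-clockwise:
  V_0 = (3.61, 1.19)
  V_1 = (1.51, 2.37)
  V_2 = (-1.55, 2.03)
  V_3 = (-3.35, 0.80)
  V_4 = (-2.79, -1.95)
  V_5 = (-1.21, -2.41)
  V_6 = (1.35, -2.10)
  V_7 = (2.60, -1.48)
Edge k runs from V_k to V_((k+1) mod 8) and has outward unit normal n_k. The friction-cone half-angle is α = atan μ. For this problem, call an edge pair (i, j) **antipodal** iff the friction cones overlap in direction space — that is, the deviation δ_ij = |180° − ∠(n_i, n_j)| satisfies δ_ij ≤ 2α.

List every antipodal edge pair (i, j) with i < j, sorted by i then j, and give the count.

count = 13; pairs: (0,3), (0,4), (0,5), (0,6), (1,4), (1,5), (1,6), (1,7), (2,4), (2,5), (2,6), (2,7), (3,7)

α = atan 0.7 = 34.99°;  2α = 69.98°
n_0 = (+0.4899, +0.8718)
n_1 = (-0.1104, +0.9939)
n_2 = (-0.5642, +0.8256)
n_3 = (-0.9799, -0.1995)
n_4 = (-0.2795, -0.9601)
n_5 = (+0.1202, -0.9927)
n_6 = (+0.4443, -0.8959)
n_7 = (+0.9353, -0.3538)
  (0,1): δ = 144.33°  ·
  (0,2): δ = 116.32°  ·
  (0,3): δ = 49.16°  ✓
  (0,4): δ = 13.10°  ✓
  (0,5): δ = 36.24°  ✓
  (0,6): δ = 55.71°  ✓
  (0,7): δ = 98.61°  ·
  (1,2): δ = 151.99°  ·
  (1,3): δ = 84.83°  ·
  (1,4): δ = 22.57°  ✓
  (1,5): δ = 0.56°  ✓
  (1,6): δ = 20.04°  ✓
  (1,7): δ = 62.94°  ✓
  (2,3): δ = 112.84°  ·
  (2,4): δ = 50.58°  ✓
  (2,5): δ = 27.44°  ✓
  (2,6): δ = 7.96°  ✓
  (2,7): δ = 34.93°  ✓
  (3,4): δ = 117.74°  ·
  (3,5): δ = 94.61°  ·
  (3,6): δ = 75.13°  ·
  (3,7): δ = 32.23°  ✓
  (4,5): δ = 156.86°  ·
  (4,6): δ = 137.39°  ·
  (4,7): δ = 94.49°  ·
  (5,6): δ = 160.52°  ·
  (5,7): δ = 117.63°  ·
  (6,7): δ = 137.10°  ·
antipodal pairs: 13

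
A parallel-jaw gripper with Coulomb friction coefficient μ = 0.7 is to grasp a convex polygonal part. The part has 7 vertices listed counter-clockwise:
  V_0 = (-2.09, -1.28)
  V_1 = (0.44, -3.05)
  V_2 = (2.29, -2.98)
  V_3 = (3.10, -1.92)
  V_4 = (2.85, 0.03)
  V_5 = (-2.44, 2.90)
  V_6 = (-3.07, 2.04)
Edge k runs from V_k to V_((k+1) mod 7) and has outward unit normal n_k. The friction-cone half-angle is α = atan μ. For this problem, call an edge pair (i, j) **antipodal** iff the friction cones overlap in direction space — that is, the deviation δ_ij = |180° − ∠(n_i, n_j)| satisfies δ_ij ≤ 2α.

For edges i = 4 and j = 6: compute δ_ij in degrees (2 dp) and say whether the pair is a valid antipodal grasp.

α = atan 0.7 = 34.99°;  2α = 69.98°
edge 4: e_4 = (-5.29, +2.87);  n_4 = (+0.4769, +0.8790)
edge 6: e_6 = (+0.98, -3.32);  n_6 = (-0.9591, -0.2831)
∠(n_4, n_6) = 134.93°
δ = |180° − 134.93°| = 45.07°
45.07° ≤ 2α = 69.98°  →  valid

δ = 45.07°, valid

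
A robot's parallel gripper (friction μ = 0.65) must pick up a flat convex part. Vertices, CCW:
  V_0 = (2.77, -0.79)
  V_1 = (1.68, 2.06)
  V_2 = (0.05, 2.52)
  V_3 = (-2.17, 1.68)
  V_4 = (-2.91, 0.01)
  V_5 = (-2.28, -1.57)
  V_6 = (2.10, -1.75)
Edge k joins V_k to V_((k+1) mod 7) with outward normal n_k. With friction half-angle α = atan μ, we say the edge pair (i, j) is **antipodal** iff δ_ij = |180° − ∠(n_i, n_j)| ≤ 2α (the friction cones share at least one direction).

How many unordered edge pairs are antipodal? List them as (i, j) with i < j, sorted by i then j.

α = atan 0.65 = 33.02°;  2α = 66.05°
n_0 = (+0.9340, +0.3572)
n_1 = (+0.2716, +0.9624)
n_2 = (-0.3539, +0.9353)
n_3 = (-0.9143, +0.4051)
n_4 = (-0.9289, -0.3704)
n_5 = (-0.0411, -0.9992)
n_6 = (+0.8200, -0.5723)
  (0,1): δ = 126.69°  ·
  (0,2): δ = 90.20°  ·
  (0,3): δ = 44.83°  ✓
  (0,4): δ = 0.81°  ✓
  (0,5): δ = 66.72°  ·
  (0,6): δ = 124.16°  ·
  (1,2): δ = 143.51°  ·
  (1,3): δ = 98.14°  ·
  (1,4): δ = 52.50°  ✓
  (1,5): δ = 13.41°  ✓
  (1,6): δ = 70.85°  ·
  (2,3): δ = 134.62°  ·
  (2,4): δ = 88.99°  ·
  (2,5): δ = 23.08°  ✓
  (2,6): δ = 34.36°  ✓
  (3,4): δ = 134.36°  ·
  (3,5): δ = 68.45°  ·
  (3,6): δ = 11.01°  ✓
  (4,5): δ = 114.09°  ·
  (4,6): δ = 56.65°  ✓
  (5,6): δ = 122.56°  ·
antipodal pairs: 8

count = 8; pairs: (0,3), (0,4), (1,4), (1,5), (2,5), (2,6), (3,6), (4,6)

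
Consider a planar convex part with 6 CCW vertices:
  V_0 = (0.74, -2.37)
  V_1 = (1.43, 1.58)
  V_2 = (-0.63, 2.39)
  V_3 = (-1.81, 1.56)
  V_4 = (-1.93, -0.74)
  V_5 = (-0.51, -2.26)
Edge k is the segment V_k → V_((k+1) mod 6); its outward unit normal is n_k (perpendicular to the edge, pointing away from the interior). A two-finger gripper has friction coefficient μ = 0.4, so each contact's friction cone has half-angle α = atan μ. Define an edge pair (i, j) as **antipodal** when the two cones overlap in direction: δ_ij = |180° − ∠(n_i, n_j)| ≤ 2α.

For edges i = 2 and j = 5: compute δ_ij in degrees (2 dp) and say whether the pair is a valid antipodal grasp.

α = atan 0.4 = 21.80°;  2α = 43.60°
edge 2: e_2 = (-1.18, -0.83);  n_2 = (-0.5753, +0.8179)
edge 5: e_5 = (+1.25, -0.11);  n_5 = (-0.0877, -0.9962)
∠(n_2, n_5) = 139.85°
δ = |180° − 139.85°| = 40.15°
40.15° ≤ 2α = 43.60°  →  valid

δ = 40.15°, valid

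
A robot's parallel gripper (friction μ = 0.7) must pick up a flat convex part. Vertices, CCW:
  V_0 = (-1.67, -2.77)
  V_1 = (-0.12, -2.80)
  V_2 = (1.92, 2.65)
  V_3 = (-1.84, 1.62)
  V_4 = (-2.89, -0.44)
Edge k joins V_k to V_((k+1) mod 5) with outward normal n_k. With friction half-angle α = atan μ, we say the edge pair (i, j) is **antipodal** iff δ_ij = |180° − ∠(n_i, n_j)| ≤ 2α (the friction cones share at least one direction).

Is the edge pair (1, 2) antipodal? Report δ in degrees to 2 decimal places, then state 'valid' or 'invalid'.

α = atan 0.7 = 34.99°;  2α = 69.98°
edge 1: e_1 = (+2.04, +5.45);  n_1 = (+0.9365, -0.3506)
edge 2: e_2 = (-3.76, -1.03);  n_2 = (-0.2642, +0.9645)
∠(n_1, n_2) = 125.84°
δ = |180° − 125.84°| = 54.16°
54.16° ≤ 2α = 69.98°  →  valid

δ = 54.16°, valid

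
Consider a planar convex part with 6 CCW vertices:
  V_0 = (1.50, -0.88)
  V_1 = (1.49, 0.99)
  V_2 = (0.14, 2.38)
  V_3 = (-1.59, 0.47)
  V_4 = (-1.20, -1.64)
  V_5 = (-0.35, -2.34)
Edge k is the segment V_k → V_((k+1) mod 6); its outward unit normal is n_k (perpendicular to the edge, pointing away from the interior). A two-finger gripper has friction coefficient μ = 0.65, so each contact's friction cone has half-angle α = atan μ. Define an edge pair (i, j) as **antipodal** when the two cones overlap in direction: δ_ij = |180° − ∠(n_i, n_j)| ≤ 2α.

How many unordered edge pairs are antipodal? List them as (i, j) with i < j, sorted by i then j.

count = 7; pairs: (0,2), (0,3), (0,4), (1,3), (1,4), (2,5), (3,5)

α = atan 0.65 = 33.02°;  2α = 66.05°
n_0 = (+1.0000, +0.0053)
n_1 = (+0.7174, +0.6967)
n_2 = (-0.7412, +0.6713)
n_3 = (-0.9833, -0.1818)
n_4 = (-0.6357, -0.7719)
n_5 = (+0.6195, -0.7850)
  (0,1): δ = 136.14°  ·
  (0,2): δ = 42.48°  ✓
  (0,3): δ = 10.17°  ✓
  (0,4): δ = 50.22°  ✓
  (0,5): δ = 127.97°  ·
  (1,2): δ = 86.33°  ·
  (1,3): δ = 33.69°  ✓
  (1,4): δ = 6.36°  ✓
  (1,5): δ = 84.12°  ·
  (2,3): δ = 127.36°  ·
  (2,4): δ = 87.30°  ·
  (2,5): δ = 9.55°  ✓
  (3,4): δ = 139.94°  ·
  (3,5): δ = 62.19°  ✓
  (4,5): δ = 102.25°  ·
antipodal pairs: 7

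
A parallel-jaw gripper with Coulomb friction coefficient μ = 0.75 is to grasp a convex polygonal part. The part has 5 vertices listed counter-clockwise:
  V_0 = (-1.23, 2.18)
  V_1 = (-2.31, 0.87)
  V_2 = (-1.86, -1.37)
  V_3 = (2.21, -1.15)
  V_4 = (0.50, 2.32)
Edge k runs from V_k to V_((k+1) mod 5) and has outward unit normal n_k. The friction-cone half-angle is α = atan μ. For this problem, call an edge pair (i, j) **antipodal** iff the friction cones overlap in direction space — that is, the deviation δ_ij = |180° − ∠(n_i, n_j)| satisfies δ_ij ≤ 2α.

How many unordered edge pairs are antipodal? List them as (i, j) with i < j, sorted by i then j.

count = 5; pairs: (0,2), (0,3), (1,3), (2,3), (2,4)

α = atan 0.75 = 36.87°;  2α = 73.74°
n_0 = (-0.7716, +0.6361)
n_1 = (-0.9804, -0.1970)
n_2 = (+0.0540, -0.9985)
n_3 = (+0.8970, +0.4420)
n_4 = (-0.0807, +0.9967)
  (0,1): δ = 129.14°  ·
  (0,2): δ = 47.40°  ✓
  (0,3): δ = 65.74°  ✓
  (0,4): δ = 134.13°  ·
  (1,2): δ = 98.27°  ·
  (1,3): δ = 14.87°  ✓
  (1,4): δ = 83.27°  ·
  (2,3): δ = 66.86°  ✓
  (2,4): δ = 1.53°  ✓
  (3,4): δ = 111.61°  ·
antipodal pairs: 5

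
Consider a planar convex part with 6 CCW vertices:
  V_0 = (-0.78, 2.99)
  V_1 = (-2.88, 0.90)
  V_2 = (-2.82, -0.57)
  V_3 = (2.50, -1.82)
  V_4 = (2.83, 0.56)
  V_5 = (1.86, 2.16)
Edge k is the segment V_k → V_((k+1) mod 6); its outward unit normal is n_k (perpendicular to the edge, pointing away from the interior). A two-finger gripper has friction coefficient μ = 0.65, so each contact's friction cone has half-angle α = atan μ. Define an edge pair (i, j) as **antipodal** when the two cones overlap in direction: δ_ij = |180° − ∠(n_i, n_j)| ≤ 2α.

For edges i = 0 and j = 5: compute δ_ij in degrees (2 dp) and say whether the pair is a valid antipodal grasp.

δ = 117.68°, invalid

α = atan 0.65 = 33.02°;  2α = 66.05°
edge 0: e_0 = (-2.10, -2.09);  n_0 = (-0.7054, +0.7088)
edge 5: e_5 = (-2.64, +0.83);  n_5 = (+0.2999, +0.9540)
∠(n_0, n_5) = 62.32°
δ = |180° − 62.32°| = 117.68°
117.68° > 2α = 66.05°  →  invalid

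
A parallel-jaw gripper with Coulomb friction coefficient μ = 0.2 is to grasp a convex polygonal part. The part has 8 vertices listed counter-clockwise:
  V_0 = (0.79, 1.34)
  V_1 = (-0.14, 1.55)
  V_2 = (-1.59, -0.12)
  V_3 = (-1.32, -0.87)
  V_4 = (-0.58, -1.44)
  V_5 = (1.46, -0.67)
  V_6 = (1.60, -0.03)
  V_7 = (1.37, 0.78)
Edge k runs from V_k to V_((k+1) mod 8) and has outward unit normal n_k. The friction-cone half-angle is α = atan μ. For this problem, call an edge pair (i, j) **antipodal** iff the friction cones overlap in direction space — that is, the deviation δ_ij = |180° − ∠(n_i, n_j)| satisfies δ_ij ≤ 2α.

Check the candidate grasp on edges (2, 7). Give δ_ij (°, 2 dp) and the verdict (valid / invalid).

δ = 26.21°, invalid

α = atan 0.2 = 11.31°;  2α = 22.62°
edge 2: e_2 = (+0.27, -0.75);  n_2 = (-0.9409, -0.3387)
edge 7: e_7 = (-0.58, +0.56);  n_7 = (+0.6946, +0.7194)
∠(n_2, n_7) = 153.79°
δ = |180° − 153.79°| = 26.21°
26.21° > 2α = 22.62°  →  invalid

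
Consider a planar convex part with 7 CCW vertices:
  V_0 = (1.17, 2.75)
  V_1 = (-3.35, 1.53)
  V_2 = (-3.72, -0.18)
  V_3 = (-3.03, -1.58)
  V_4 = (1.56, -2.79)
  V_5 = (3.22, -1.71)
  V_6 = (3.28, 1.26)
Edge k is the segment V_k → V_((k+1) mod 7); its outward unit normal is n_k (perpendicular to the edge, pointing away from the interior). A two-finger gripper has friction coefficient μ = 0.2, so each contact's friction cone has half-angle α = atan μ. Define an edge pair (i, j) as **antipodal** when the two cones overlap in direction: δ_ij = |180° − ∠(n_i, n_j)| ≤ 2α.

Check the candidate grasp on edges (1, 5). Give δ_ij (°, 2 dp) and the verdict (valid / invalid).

δ = 11.05°, valid

α = atan 0.2 = 11.31°;  2α = 22.62°
edge 1: e_1 = (-0.37, -1.71);  n_1 = (-0.9774, +0.2115)
edge 5: e_5 = (+0.06, +2.97);  n_5 = (+0.9998, -0.0202)
∠(n_1, n_5) = 168.95°
δ = |180° − 168.95°| = 11.05°
11.05° ≤ 2α = 22.62°  →  valid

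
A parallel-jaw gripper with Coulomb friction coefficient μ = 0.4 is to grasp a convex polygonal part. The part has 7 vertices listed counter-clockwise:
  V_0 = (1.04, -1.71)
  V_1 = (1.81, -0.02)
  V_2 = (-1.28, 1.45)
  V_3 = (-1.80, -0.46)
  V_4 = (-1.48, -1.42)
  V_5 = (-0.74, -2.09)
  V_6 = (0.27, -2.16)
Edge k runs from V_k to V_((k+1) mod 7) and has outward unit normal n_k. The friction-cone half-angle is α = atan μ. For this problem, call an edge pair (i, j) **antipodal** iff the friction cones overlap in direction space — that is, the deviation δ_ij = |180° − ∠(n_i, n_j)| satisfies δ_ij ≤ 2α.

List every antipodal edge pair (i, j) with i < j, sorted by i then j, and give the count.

α = atan 0.4 = 21.80°;  2α = 43.60°
n_0 = (+0.9100, -0.4146)
n_1 = (+0.4296, +0.9030)
n_2 = (-0.9649, +0.2627)
n_3 = (-0.9487, -0.3162)
n_4 = (-0.6712, -0.7413)
n_5 = (-0.0691, -0.9976)
n_6 = (+0.5046, -0.8634)
  (0,1): δ = 90.95°  ·
  (0,2): δ = 9.27°  ✓
  (0,3): δ = 42.93°  ✓
  (0,4): δ = 72.34°  ·
  (0,5): δ = 110.53°  ·
  (0,6): δ = 144.80°  ·
  (1,2): δ = 79.79°  ·
  (1,3): δ = 46.12°  ·
  (1,4): δ = 16.72°  ✓
  (1,5): δ = 21.48°  ✓
  (1,6): δ = 55.74°  ·
  (2,3): δ = 146.34°  ·
  (2,4): δ = 116.93°  ·
  (2,5): δ = 78.73°  ·
  (2,6): δ = 44.47°  ·
  (3,4): δ = 150.59°  ·
  (3,5): δ = 112.40°  ·
  (3,6): δ = 78.13°  ·
  (4,5): δ = 141.81°  ·
  (4,6): δ = 107.54°  ·
  (5,6): δ = 145.73°  ·
antipodal pairs: 4

count = 4; pairs: (0,2), (0,3), (1,4), (1,5)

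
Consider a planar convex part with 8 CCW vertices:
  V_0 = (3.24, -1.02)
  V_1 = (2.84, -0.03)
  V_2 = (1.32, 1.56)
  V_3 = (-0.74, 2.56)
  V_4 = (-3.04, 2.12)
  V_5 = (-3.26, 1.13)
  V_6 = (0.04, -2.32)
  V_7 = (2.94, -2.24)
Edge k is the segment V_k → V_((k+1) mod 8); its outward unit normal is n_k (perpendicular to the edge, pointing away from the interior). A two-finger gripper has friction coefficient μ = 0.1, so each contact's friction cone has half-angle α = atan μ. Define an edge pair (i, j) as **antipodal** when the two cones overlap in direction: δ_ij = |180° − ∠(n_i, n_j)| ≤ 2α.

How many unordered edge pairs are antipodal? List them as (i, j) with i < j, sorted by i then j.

count = 3; pairs: (1,5), (3,6), (4,7)

α = atan 0.1 = 5.71°;  2α = 11.42°
n_0 = (+0.9272, +0.3746)
n_1 = (+0.7228, +0.6910)
n_2 = (+0.4367, +0.8996)
n_3 = (-0.1879, +0.9822)
n_4 = (-0.9762, +0.2169)
n_5 = (-0.7226, -0.6912)
n_6 = (+0.0276, -0.9996)
n_7 = (+0.9711, -0.2388)
  (0,1): δ = 158.29°  ·
  (0,2): δ = 137.89°  ·
  (0,3): δ = 101.17°  ·
  (0,4): δ = 34.53°  ·
  (0,5): δ = 21.73°  ·
  (0,6): δ = 69.58°  ·
  (0,7): δ = 144.18°  ·
  (1,2): δ = 159.60°  ·
  (1,3): δ = 122.88°  ·
  (1,4): δ = 56.24°  ·
  (1,5): δ = 0.02°  ✓
  (1,6): δ = 47.87°  ·
  (1,7): δ = 122.47°  ·
  (2,3): δ = 143.28°  ·
  (2,4): δ = 76.64°  ·
  (2,5): δ = 20.38°  ·
  (2,6): δ = 27.47°  ·
  (2,7): δ = 102.08°  ·
  (3,4): δ = 113.36°  ·
  (3,5): δ = 57.10°  ·
  (3,6): δ = 9.25°  ✓
  (3,7): δ = 65.35°  ·
  (4,5): δ = 123.74°  ·
  (4,6): δ = 75.89°  ·
  (4,7): δ = 1.29°  ✓
  (5,6): δ = 132.15°  ·
  (5,7): δ = 57.54°  ·
  (6,7): δ = 105.40°  ·
antipodal pairs: 3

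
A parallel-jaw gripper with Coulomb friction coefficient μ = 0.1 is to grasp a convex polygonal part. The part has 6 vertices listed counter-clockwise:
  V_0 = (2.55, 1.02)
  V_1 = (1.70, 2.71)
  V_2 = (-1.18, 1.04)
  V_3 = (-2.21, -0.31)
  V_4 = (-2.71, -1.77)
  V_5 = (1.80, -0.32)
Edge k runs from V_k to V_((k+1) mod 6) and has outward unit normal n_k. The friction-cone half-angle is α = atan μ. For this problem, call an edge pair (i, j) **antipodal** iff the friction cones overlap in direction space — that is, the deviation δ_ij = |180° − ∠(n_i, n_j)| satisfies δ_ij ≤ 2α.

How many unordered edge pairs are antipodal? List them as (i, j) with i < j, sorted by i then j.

α = atan 0.1 = 5.71°;  2α = 11.42°
n_0 = (+0.8934, +0.4493)
n_1 = (-0.5016, +0.8651)
n_2 = (-0.7950, +0.6066)
n_3 = (-0.9461, +0.3240)
n_4 = (+0.3061, -0.9520)
n_5 = (+0.8726, -0.4884)
  (0,1): δ = 86.59°  ·
  (0,2): δ = 64.04°  ·
  (0,3): δ = 45.61°  ·
  (0,4): δ = 81.12°  ·
  (0,5): δ = 124.06°  ·
  (1,2): δ = 157.45°  ·
  (1,3): δ = 139.01°  ·
  (1,4): δ = 12.28°  ·
  (1,5): δ = 30.66°  ·
  (2,3): δ = 161.56°  ·
  (2,4): δ = 34.83°  ·
  (2,5): δ = 8.11°  ✓
  (3,4): δ = 53.27°  ·
  (3,5): δ = 10.33°  ✓
  (4,5): δ = 137.06°  ·
antipodal pairs: 2

count = 2; pairs: (2,5), (3,5)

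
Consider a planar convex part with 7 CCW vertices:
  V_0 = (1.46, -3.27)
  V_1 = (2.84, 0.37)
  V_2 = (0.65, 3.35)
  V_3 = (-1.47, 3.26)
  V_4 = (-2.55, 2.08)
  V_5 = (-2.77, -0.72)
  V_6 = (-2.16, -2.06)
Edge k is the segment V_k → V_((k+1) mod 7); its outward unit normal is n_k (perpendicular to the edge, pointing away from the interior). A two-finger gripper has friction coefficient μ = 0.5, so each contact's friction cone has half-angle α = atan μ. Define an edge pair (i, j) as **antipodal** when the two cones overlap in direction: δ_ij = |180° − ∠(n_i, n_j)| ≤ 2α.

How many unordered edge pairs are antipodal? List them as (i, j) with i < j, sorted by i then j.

count = 7; pairs: (0,3), (0,4), (0,5), (1,4), (1,5), (1,6), (2,6)

α = atan 0.5 = 26.57°;  2α = 53.13°
n_0 = (+0.9351, -0.3545)
n_1 = (+0.8058, +0.5922)
n_2 = (-0.0424, +0.9991)
n_3 = (-0.7377, +0.6752)
n_4 = (-0.9969, +0.0783)
n_5 = (-0.9101, -0.4143)
n_6 = (-0.3170, -0.9484)
  (0,1): δ = 122.93°  ·
  (0,2): δ = 66.81°  ·
  (0,3): δ = 21.70°  ✓
  (0,4): δ = 16.27°  ✓
  (0,5): δ = 45.24°  ✓
  (0,6): δ = 92.28°  ·
  (1,2): δ = 123.88°  ·
  (1,3): δ = 78.78°  ·
  (1,4): δ = 40.80°  ✓
  (1,5): δ = 11.84°  ✓
  (1,6): δ = 35.21°  ✓
  (2,3): δ = 134.90°  ·
  (2,4): δ = 96.92°  ·
  (2,5): δ = 67.95°  ·
  (2,6): δ = 20.91°  ✓
  (3,4): δ = 142.03°  ·
  (3,5): δ = 113.06°  ·
  (3,6): δ = 66.02°  ·
  (4,5): δ = 151.03°  ·
  (4,6): δ = 103.99°  ·
  (5,6): δ = 132.96°  ·
antipodal pairs: 7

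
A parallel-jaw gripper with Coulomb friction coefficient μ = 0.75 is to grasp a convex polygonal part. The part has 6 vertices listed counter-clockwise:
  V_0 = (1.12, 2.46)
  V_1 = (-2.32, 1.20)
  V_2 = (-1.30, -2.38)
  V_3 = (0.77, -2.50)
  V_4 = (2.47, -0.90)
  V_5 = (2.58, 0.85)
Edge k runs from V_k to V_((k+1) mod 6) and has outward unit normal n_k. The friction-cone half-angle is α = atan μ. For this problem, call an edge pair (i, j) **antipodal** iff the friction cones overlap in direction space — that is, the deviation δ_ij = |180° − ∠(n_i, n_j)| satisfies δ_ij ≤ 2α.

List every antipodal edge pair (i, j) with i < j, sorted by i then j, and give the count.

α = atan 0.75 = 36.87°;  2α = 73.74°
n_0 = (-0.3439, +0.9390)
n_1 = (-0.9617, -0.2740)
n_2 = (-0.0579, -0.9983)
n_3 = (+0.6854, -0.7282)
n_4 = (+0.9980, -0.0627)
n_5 = (+0.7408, +0.6718)
  (0,1): δ = 94.21°  ·
  (0,2): δ = 23.43°  ✓
  (0,3): δ = 23.15°  ✓
  (0,4): δ = 66.29°  ✓
  (0,5): δ = 112.09°  ·
  (1,2): δ = 109.22°  ·
  (1,3): δ = 62.64°  ✓
  (1,4): δ = 19.50°  ✓
  (1,5): δ = 26.30°  ✓
  (2,3): δ = 133.42°  ·
  (2,4): δ = 90.28°  ·
  (2,5): δ = 44.48°  ✓
  (3,4): δ = 136.86°  ·
  (3,5): δ = 91.06°  ·
  (4,5): δ = 134.20°  ·
antipodal pairs: 7

count = 7; pairs: (0,2), (0,3), (0,4), (1,3), (1,4), (1,5), (2,5)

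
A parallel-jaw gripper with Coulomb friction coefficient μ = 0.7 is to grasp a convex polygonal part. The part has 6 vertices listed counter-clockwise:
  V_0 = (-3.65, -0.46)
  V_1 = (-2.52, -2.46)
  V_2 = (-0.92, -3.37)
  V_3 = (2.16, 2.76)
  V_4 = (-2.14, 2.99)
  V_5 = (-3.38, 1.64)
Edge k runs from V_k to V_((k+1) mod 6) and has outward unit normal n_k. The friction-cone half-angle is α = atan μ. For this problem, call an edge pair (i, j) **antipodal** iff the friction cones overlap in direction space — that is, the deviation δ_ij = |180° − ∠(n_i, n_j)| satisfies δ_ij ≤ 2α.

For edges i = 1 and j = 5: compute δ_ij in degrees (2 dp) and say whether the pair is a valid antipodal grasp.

α = atan 0.7 = 34.99°;  2α = 69.98°
edge 1: e_1 = (+1.60, -0.91);  n_1 = (-0.4944, -0.8692)
edge 5: e_5 = (-0.27, -2.10);  n_5 = (-0.9918, +0.1275)
∠(n_1, n_5) = 67.70°
δ = |180° − 67.70°| = 112.30°
112.30° > 2α = 69.98°  →  invalid

δ = 112.30°, invalid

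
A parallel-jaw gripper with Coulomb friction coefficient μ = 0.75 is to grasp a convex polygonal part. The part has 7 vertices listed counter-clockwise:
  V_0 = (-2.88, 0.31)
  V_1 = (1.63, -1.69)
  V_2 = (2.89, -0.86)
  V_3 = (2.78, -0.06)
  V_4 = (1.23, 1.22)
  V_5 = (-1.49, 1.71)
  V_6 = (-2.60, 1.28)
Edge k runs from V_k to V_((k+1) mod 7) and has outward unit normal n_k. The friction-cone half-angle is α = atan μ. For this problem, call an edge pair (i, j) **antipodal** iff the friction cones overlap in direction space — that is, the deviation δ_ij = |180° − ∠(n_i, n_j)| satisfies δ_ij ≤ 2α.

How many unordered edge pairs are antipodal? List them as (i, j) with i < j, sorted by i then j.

α = atan 0.75 = 36.87°;  2α = 73.74°
n_0 = (-0.4054, -0.9141)
n_1 = (+0.5501, -0.8351)
n_2 = (+0.9907, +0.1362)
n_3 = (+0.6368, +0.7711)
n_4 = (+0.1773, +0.9842)
n_5 = (-0.3612, +0.9325)
n_6 = (-0.9608, +0.2773)
  (0,1): δ = 122.71°  ·
  (0,2): δ = 58.26°  ✓
  (0,3): δ = 15.63°  ✓
  (0,4): δ = 13.70°  ✓
  (0,5): δ = 45.09°  ✓
  (0,6): δ = 97.81°  ·
  (1,2): δ = 115.55°  ·
  (1,3): δ = 72.92°  ✓
  (1,4): δ = 43.59°  ✓
  (1,5): δ = 12.20°  ✓
  (1,6): δ = 40.52°  ✓
  (2,3): δ = 137.38°  ·
  (2,4): δ = 108.04°  ·
  (2,5): δ = 76.65°  ·
  (2,6): δ = 23.93°  ✓
  (3,4): δ = 150.66°  ·
  (3,5): δ = 119.27°  ·
  (3,6): δ = 66.55°  ✓
  (4,5): δ = 148.61°  ·
  (4,6): δ = 95.89°  ·
  (5,6): δ = 127.28°  ·
antipodal pairs: 10

count = 10; pairs: (0,2), (0,3), (0,4), (0,5), (1,3), (1,4), (1,5), (1,6), (2,6), (3,6)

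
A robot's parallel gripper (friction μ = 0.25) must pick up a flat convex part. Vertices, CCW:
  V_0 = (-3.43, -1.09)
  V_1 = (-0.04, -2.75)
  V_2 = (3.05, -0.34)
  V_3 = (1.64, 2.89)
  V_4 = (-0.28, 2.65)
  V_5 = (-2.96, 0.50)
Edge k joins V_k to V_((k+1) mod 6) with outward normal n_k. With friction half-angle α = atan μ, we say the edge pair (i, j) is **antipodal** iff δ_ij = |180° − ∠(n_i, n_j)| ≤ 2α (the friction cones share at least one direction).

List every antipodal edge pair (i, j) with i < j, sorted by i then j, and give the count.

α = atan 0.25 = 14.04°;  2α = 28.07°
n_0 = (-0.4398, -0.8981)
n_1 = (+0.6150, -0.7885)
n_2 = (+0.9165, +0.4001)
n_3 = (-0.1240, +0.9923)
n_4 = (-0.6258, +0.7800)
n_5 = (-0.9590, +0.2835)
  (0,1): δ = 115.96°  ·
  (0,2): δ = 40.33°  ·
  (0,3): δ = 33.21°  ·
  (0,4): δ = 64.83°  ·
  (0,5): δ = 99.62°  ·
  (1,2): δ = 104.37°  ·
  (1,3): δ = 30.83°  ·
  (1,4): δ = 0.79°  ✓
  (1,5): δ = 35.58°  ·
  (2,3): δ = 106.46°  ·
  (2,4): δ = 74.84°  ·
  (2,5): δ = 40.05°  ·
  (3,4): δ = 148.39°  ·
  (3,5): δ = 113.59°  ·
  (4,5): δ = 145.21°  ·
antipodal pairs: 1

count = 1; pairs: (1,4)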